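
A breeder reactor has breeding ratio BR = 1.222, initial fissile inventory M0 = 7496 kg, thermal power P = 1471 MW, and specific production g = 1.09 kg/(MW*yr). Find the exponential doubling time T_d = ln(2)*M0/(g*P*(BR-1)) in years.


Breeding gain G = BR - 1 = 1.222 - 1 = 0.222
Fissile production rate = g * P * G = 1.09 * 1471 * 0.222 = 355.95258 kg/yr
T_d = ln(2) * M0 / (g * P * G)
T_d = ln(2) * 7496 / 355.95258 = 14.597 yr

14.597


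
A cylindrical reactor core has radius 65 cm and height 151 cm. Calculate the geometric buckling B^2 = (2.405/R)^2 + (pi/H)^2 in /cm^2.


B^2 = (2.405/R)^2 + (pi/H)^2
B^2 = (2.405/65)^2 + (pi/151)^2
B^2 = 0.0018019 /cm^2

0.0018019


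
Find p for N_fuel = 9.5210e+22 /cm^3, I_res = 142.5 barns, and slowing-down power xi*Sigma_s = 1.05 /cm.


p = exp(-N * I * 1e-24 / (xi*Sigma_s))
p = exp(-9.5210e+22 * 142.5 * 1e-24 / 1.05)
p = 2.4453e-06

2.4453e-06


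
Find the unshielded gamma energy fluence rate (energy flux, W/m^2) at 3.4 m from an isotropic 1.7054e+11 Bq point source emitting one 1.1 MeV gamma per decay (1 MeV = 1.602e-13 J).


psi = A * E * 1.602e-13 / (4*pi*r^2)
psi = 1.7054e+11 * 1.1 * 1.602e-13 / (4*pi*3.4^2)
psi = 2.0688e-04 W/m^2

2.0688e-04


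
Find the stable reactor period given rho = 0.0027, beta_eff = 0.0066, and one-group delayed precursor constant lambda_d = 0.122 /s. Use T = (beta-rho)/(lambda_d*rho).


T = (beta - rho) / (lambda_d * rho)
T = (0.0066 - 0.0027) / (0.122 * 0.0027)
T = 11.840 s

11.840


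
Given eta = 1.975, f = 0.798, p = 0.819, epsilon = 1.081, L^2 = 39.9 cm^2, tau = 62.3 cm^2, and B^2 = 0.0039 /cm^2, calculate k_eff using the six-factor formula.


k_inf = eta*f*p*eps = 1.975*0.798*0.819*1.081 = 1.395339
P_TNL = 1/(1 + L^2*B^2) = 1/(1 + 39.9*0.0039) = 0.8653438
P_FNL = exp(-B^2*tau) = exp(-0.0039*62.3) = 0.7842950
k_eff = k_inf * P_TNL * P_FNL = 1.395339 * 0.8653438 * 0.7842950
k_eff = 0.94700

0.94700


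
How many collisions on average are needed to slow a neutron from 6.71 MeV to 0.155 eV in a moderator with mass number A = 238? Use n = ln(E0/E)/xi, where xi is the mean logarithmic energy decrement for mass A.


xi = 1 + (A-1)^2/(2A)*ln((A-1)/(A+1)) = 0.008379872 (for A = 238)
n = ln(E0/E) / xi
n = ln(6.71e6 / 0.155) / 0.008379872
n = ln(4.329032e+07) / 0.008379872 = 2098.3

2098.3


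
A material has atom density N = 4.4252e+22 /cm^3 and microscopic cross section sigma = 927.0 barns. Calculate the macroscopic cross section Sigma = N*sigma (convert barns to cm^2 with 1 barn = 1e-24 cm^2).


Sigma = N * sigma_barns * 1e-24
Sigma = 4.4252e+22 * 927.0 * 1e-24
Sigma = 41.022 /cm

41.022


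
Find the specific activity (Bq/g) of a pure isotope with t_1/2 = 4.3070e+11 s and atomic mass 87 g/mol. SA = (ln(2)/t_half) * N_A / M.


lambda = ln(2) / t_half = ln(2) / 4.3070e+11 = 1.609350e-12 /s
SA = lambda * N_A / M
SA = 1.609350e-12 * 6.022e23 / 87
SA = 1.1140e+10 Bq/g

1.1140e+10


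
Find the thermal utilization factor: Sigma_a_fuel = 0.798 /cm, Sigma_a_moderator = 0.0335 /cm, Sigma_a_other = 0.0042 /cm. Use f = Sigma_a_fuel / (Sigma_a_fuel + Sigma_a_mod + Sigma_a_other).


f = Sigma_a_fuel / (Sigma_a_fuel + Sigma_a_mod + Sigma_a_other)
f = 0.798 / (0.798 + 0.0335 + 0.0042)
f = 0.95489

0.95489


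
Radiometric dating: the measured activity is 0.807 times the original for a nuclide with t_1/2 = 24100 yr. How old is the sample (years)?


lambda = ln(2) / t_half = ln(2) / 24100 = 2.876129e-05 /yr
t = -ln(A/A0) / lambda
t = -ln(0.807) / 2.876129e-05
t = 7455.6 yr

7455.6


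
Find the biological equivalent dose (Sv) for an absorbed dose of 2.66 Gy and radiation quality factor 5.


H = D * Q
H = 2.66 * 5
H = 13.300 Sv

13.300


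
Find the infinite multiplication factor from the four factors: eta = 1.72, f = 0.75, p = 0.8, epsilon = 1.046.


k_inf = eta * f * p * epsilon
k_inf = 1.72 * 0.75 * 0.8 * 1.046
k_inf = 1.0795

1.0795


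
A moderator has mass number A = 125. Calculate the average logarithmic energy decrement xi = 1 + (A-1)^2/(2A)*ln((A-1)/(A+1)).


xi = 1 + (A-1)^2/(2A) * ln((A-1)/(A+1))
xi = 1 + (125-1)^2/(2*125) * ln((125-1)/(125 +1))
xi = 0.015915

0.015915


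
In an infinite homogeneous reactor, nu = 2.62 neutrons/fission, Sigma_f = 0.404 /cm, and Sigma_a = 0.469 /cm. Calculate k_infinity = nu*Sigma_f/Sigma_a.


k_inf = nu * Sigma_f / Sigma_a
k_inf = 2.62 * 0.404 / 0.469
k_inf = 2.2569

2.2569


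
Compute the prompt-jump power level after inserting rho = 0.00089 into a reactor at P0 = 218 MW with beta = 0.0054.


P1/P0 = beta / (beta - rho)
P1/P0 = 0.0054 / (0.0054 - 0.00089) = 1.197339
P1 = 218 * 1.197339 = 261.02 MW

261.02


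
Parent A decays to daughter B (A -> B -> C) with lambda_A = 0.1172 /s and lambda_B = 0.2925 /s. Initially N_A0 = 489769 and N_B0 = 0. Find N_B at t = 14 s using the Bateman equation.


N_B(t) = lambda_A * N_A0 / (lambda_B - lambda_A) * [exp(-lambda_A*t) - exp(-lambda_B*t)]
exp(-0.1172*14) = 0.1938249; exp(-0.2925*14) = 0.01665575
N_B = 0.1172 * 489769 / (0.2925 - 0.1172) * (0.1938249 - 0.01665575)
N_B = 58013

58013


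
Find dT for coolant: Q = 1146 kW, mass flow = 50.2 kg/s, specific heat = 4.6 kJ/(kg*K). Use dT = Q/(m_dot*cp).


dT = Q / (m_dot * cp)
dT = 1146 / (50.2 * 4.6)
dT = 4.9628 C

4.9628


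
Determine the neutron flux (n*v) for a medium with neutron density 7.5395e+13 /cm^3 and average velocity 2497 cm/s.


phi = n * v
phi = 7.5395e+13 * 2497
phi = 1.8826e+17 /cm^2/s

1.8826e+17


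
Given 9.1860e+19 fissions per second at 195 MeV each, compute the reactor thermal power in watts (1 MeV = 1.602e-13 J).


P = fission_rate * E_MeV * 1.602e-13
P = 9.1860e+19 * 195 * 1.602e-13
P = 2.8696e+09 W

2.8696e+09


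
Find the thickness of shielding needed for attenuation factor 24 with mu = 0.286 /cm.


x = ln(factor) / mu
x = ln(24) / 0.286
x = 11.112 cm

11.112


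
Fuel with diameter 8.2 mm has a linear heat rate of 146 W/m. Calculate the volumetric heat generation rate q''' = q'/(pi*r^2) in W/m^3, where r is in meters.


r = D / 2 / 1000 = 8.2 / 2 / 1000 = 0.0041 m
q''' = q' / (pi * r^2)
q''' = 146 / (pi * 0.0041^2)
q''' = 2.7646e+06 W/m^3

2.7646e+06


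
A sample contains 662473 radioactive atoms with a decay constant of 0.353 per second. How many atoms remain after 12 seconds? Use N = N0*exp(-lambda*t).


N = N0 * exp(-lambda * t)
N = 662473 * exp(-0.353 * 12)
N = 9582.9

9582.9


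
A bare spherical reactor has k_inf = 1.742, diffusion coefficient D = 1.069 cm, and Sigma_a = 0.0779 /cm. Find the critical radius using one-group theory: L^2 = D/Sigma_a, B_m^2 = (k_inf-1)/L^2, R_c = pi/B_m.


L^2 = D / Sigma_a = 1.069 / 0.0779 = 13.72272 cm^2
B_m^2 = (k_inf - 1) / L^2 = (1.742 - 1) / 13.72272 = 0.05407091 /cm^2
For a bare sphere: B_g = pi/R, so R_c = pi / sqrt(B_m^2)
R_c = pi / sqrt(0.05407091) = 13.510 cm

13.510


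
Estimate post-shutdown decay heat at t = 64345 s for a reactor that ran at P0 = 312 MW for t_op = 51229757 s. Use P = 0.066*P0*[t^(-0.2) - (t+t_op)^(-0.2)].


P/P0 = 0.066 * [t^(-0.2) - (t + t_op)^(-0.2)]
P/P0 = 0.066 * [64345^(-0.2) - (64345 + 51229757)^(-0.2)]
P/P0 = 0.066 * [0.1092187 - 0.02870691] = 0.005313778
P = 312 * 0.005313778 = 1.6579 MW

1.6579


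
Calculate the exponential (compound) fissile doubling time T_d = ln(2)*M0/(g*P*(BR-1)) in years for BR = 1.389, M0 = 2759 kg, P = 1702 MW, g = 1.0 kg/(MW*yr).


Breeding gain G = BR - 1 = 1.389 - 1 = 0.389
Fissile production rate = g * P * G = 1.0 * 1702 * 0.389 = 662.078 kg/yr
T_d = ln(2) * M0 / (g * P * G)
T_d = ln(2) * 2759 / 662.078 = 2.8885 yr

2.8885


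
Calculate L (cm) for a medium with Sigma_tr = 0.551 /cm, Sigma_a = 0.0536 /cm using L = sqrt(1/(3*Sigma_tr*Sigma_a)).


D = 1 / (3 * Sigma_tr) = 1 / (3 * 0.551) = 0.6049607 cm
L = sqrt(D / Sigma_a)
L = sqrt(0.6049607 / 0.0536)
L = 3.3596 cm

3.3596


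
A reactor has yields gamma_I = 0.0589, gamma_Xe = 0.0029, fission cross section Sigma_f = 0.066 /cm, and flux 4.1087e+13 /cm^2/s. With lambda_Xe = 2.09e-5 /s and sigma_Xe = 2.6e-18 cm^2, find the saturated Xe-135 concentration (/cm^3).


Xe_eq = (gamma_I + gamma_Xe) * Sigma_f * phi / (lambda_Xe + sigma_Xe * phi)
Numerator = (0.0589 + 0.0029) * 0.066 * 4.1087e+13 = 1.675857e+11
Denominator = 2.09e-5 + 2.6e-18 * 4.1087e+13 = 1.277262e-04
Xe_eq = 1.675857e+11 / 1.277262e-04 = 1.3121e+15 /cm^3

1.3121e+15


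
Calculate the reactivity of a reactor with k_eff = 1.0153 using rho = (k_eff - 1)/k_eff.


rho = (k_eff - 1) / k_eff
rho = (1.0153 - 1) / 1.0153
rho = 0.015069

0.015069


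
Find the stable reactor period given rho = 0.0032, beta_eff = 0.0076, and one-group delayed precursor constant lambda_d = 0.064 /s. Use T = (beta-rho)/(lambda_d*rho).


T = (beta - rho) / (lambda_d * rho)
T = (0.0076 - 0.0032) / (0.064 * 0.0032)
T = 21.484 s

21.484


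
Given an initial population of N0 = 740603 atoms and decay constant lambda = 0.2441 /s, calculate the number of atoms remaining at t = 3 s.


N = N0 * exp(-lambda * t)
N = 740603 * exp(-0.2441 * 3)
N = 356083

356083


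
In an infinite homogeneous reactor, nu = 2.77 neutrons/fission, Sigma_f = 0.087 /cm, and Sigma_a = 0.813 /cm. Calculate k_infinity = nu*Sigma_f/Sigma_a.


k_inf = nu * Sigma_f / Sigma_a
k_inf = 2.77 * 0.087 / 0.813
k_inf = 0.29642

0.29642


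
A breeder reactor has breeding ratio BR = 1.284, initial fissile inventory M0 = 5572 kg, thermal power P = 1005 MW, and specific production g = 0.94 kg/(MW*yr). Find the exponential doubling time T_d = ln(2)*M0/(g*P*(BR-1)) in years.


Breeding gain G = BR - 1 = 1.284 - 1 = 0.284
Fissile production rate = g * P * G = 0.94 * 1005 * 0.284 = 268.2948 kg/yr
T_d = ln(2) * M0 / (g * P * G)
T_d = ln(2) * 5572 / 268.2948 = 14.395 yr

14.395


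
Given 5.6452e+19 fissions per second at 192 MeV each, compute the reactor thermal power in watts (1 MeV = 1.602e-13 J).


P = fission_rate * E_MeV * 1.602e-13
P = 5.6452e+19 * 192 * 1.602e-13
P = 1.7364e+09 W

1.7364e+09


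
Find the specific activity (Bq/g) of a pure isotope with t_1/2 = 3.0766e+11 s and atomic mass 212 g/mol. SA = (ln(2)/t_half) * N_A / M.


lambda = ln(2) / t_half = ln(2) / 3.0766e+11 = 2.252965e-12 /s
SA = lambda * N_A / M
SA = 2.252965e-12 * 6.022e23 / 212
SA = 6.3997e+09 Bq/g

6.3997e+09


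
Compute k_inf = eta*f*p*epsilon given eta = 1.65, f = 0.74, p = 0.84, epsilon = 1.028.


k_inf = eta * f * p * epsilon
k_inf = 1.65 * 0.74 * 0.84 * 1.028
k_inf = 1.0544

1.0544


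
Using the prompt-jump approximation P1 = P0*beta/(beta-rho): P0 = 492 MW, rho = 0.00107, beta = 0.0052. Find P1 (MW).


P1/P0 = beta / (beta - rho)
P1/P0 = 0.0052 / (0.0052 - 0.00107) = 1.259080
P1 = 492 * 1.259080 = 619.47 MW

619.47


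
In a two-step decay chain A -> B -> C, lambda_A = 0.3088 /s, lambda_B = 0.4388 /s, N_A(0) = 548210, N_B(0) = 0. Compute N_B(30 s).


N_B(t) = lambda_A * N_A0 / (lambda_B - lambda_A) * [exp(-lambda_A*t) - exp(-lambda_B*t)]
exp(-0.3088*30) = 9.477546e-05; exp(-0.4388*30) = 1.918437e-06
N_B = 0.3088 * 548210 / (0.4388 - 0.3088) * (9.477546e-05 - 1.918437e-06)
N_B = 120.92

120.92


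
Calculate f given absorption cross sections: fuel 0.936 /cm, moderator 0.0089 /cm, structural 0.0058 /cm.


f = Sigma_a_fuel / (Sigma_a_fuel + Sigma_a_mod + Sigma_a_other)
f = 0.936 / (0.936 + 0.0089 + 0.0058)
f = 0.98454

0.98454


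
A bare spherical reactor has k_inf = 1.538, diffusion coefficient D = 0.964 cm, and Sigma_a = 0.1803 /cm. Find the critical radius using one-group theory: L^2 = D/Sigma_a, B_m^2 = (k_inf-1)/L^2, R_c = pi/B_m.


L^2 = D / Sigma_a = 0.964 / 0.1803 = 5.346644 cm^2
B_m^2 = (k_inf - 1) / L^2 = (1.538 - 1) / 5.346644 = 0.1006239 /cm^2
For a bare sphere: B_g = pi/R, so R_c = pi / sqrt(B_m^2)
R_c = pi / sqrt(0.1006239) = 9.9037 cm

9.9037


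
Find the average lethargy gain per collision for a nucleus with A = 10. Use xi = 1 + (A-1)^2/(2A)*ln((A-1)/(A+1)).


xi = 1 + (A-1)^2/(2A) * ln((A-1)/(A+1))
xi = 1 + (10-1)^2/(2*10) * ln((10-1)/(10 +1))
xi = 0.18728

0.18728


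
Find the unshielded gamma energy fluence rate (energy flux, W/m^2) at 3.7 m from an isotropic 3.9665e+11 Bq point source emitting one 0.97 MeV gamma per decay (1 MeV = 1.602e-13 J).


psi = A * E * 1.602e-13 / (4*pi*r^2)
psi = 3.9665e+11 * 0.97 * 1.602e-13 / (4*pi*3.7^2)
psi = 3.5828e-04 W/m^2

3.5828e-04


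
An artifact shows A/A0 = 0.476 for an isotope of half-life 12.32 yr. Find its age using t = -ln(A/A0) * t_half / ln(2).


lambda = ln(2) / t_half = ln(2) / 12.32 = 0.05626195 /yr
t = -ln(A/A0) / lambda
t = -ln(0.476) / 0.05626195
t = 13.194 yr

13.194


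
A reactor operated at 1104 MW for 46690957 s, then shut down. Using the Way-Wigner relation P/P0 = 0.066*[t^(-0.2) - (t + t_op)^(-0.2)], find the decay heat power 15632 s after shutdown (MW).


P/P0 = 0.066 * [t^(-0.2) - (t + t_op)^(-0.2)]
P/P0 = 0.066 * [15632^(-0.2) - (15632 + 46690957)^(-0.2)]
P/P0 = 0.066 * [0.1449429 - 0.02924990] = 0.007635738
P = 1104 * 0.007635738 = 8.4299 MW

8.4299


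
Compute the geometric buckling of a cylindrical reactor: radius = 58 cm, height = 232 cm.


B^2 = (2.405/R)^2 + (pi/H)^2
B^2 = (2.405/58)^2 + (pi/232)^2
B^2 = 0.0019028 /cm^2

0.0019028


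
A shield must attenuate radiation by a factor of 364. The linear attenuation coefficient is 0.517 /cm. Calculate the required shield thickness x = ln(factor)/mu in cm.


x = ln(factor) / mu
x = ln(364) / 0.517
x = 11.406 cm

11.406


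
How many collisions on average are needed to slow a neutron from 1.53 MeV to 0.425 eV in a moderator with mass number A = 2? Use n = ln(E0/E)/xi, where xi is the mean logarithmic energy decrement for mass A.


xi = 1 + (A-1)^2/(2A)*ln((A-1)/(A+1)) = 0.7253469 (for A = 2)
n = ln(E0/E) / xi
n = ln(1.53e6 / 0.425) / 0.7253469
n = ln(3.600000e+06) / 0.7253469 = 20.813

20.813


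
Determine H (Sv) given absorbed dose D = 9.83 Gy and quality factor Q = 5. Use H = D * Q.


H = D * Q
H = 9.83 * 5
H = 49.150 Sv

49.150


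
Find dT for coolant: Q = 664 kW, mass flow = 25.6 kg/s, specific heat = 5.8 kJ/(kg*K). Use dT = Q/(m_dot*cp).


dT = Q / (m_dot * cp)
dT = 664 / (25.6 * 5.8)
dT = 4.4720 C

4.4720


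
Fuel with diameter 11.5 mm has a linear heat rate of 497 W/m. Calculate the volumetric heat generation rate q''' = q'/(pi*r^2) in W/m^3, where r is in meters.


r = D / 2 / 1000 = 11.5 / 2 / 1000 = 0.00575 m
q''' = q' / (pi * r^2)
q''' = 497 / (pi * 0.00575^2)
q''' = 4.7849e+06 W/m^3

4.7849e+06


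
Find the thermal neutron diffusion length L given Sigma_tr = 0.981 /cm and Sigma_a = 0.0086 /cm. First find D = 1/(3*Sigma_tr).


D = 1 / (3 * Sigma_tr) = 1 / (3 * 0.981) = 0.3397893 cm
L = sqrt(D / Sigma_a)
L = sqrt(0.3397893 / 0.0086)
L = 6.2857 cm

6.2857


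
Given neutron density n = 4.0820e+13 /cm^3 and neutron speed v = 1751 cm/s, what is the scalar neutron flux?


phi = n * v
phi = 4.0820e+13 * 1751
phi = 7.1476e+16 /cm^2/s

7.1476e+16


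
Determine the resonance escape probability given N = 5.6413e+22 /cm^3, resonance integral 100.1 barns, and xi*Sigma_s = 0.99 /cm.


p = exp(-N * I * 1e-24 / (xi*Sigma_s))
p = exp(-5.6413e+22 * 100.1 * 1e-24 / 0.99)
p = 0.0033327

0.0033327


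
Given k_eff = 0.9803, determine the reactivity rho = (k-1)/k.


rho = (k_eff - 1) / k_eff
rho = (0.9803 - 1) / 0.9803
rho = -0.020096

-0.020096


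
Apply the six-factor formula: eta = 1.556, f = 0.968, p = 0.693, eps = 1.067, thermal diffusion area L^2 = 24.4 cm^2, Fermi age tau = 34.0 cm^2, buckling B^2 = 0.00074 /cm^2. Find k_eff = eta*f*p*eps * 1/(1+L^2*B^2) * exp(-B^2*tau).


k_inf = eta*f*p*eps = 1.556*0.968*0.693*1.067 = 1.113737
P_TNL = 1/(1 + L^2*B^2) = 1/(1 + 24.4*0.00074) = 0.9822642
P_FNL = exp(-B^2*tau) = exp(-0.00074*34.0) = 0.9751539
k_eff = k_inf * P_TNL * P_FNL = 1.113737 * 0.9822642 * 0.9751539
k_eff = 1.0668

1.0668


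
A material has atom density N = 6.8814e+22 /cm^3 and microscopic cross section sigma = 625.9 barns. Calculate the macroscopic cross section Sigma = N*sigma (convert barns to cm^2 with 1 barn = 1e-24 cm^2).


Sigma = N * sigma_barns * 1e-24
Sigma = 6.8814e+22 * 625.9 * 1e-24
Sigma = 43.071 /cm

43.071


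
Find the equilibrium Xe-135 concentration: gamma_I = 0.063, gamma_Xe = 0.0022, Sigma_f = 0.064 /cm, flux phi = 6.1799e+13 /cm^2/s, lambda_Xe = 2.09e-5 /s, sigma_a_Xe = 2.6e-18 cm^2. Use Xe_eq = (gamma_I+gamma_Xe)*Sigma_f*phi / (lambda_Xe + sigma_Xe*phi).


Xe_eq = (gamma_I + gamma_Xe) * Sigma_f * phi / (lambda_Xe + sigma_Xe * phi)
Numerator = (0.063 + 0.0022) * 0.064 * 6.1799e+13 = 2.578749e+11
Denominator = 2.09e-5 + 2.6e-18 * 6.1799e+13 = 1.815774e-04
Xe_eq = 2.578749e+11 / 1.815774e-04 = 1.4202e+15 /cm^3

1.4202e+15


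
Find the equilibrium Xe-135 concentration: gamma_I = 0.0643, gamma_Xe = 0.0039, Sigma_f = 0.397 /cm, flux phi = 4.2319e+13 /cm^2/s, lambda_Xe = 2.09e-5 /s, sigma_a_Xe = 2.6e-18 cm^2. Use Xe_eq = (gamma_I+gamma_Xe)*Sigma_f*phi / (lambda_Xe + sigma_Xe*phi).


Xe_eq = (gamma_I + gamma_Xe) * Sigma_f * phi / (lambda_Xe + sigma_Xe * phi)
Numerator = (0.0643 + 0.0039) * 0.397 * 4.2319e+13 = 1.145804e+12
Denominator = 2.09e-5 + 2.6e-18 * 4.2319e+13 = 1.309294e-04
Xe_eq = 1.145804e+12 / 1.309294e-04 = 8.7513e+15 /cm^3

8.7513e+15


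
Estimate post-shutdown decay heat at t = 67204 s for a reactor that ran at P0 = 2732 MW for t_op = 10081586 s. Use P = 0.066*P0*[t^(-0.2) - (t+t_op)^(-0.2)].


P/P0 = 0.066 * [t^(-0.2) - (t + t_op)^(-0.2)]
P/P0 = 0.066 * [67204^(-0.2) - (67204 + 10081586)^(-0.2)]
P/P0 = 0.066 * [0.1082732 - 0.03969329] = 0.004526274
P = 2732 * 0.004526274 = 12.366 MW

12.366


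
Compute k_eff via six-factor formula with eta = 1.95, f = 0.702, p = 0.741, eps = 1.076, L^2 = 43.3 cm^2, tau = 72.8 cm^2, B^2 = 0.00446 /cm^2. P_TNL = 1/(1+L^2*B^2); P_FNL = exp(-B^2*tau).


k_inf = eta*f*p*eps = 1.95*0.702*0.741*1.076 = 1.091446
P_TNL = 1/(1 + L^2*B^2) = 1/(1 + 43.3*0.00446) = 0.8381401
P_FNL = exp(-B^2*tau) = exp(-0.00446*72.8) = 0.7227528
k_eff = k_inf * P_TNL * P_FNL = 1.091446 * 0.8381401 * 0.7227528
k_eff = 0.66116

0.66116


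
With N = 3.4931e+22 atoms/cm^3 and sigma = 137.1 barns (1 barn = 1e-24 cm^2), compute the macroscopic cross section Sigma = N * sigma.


Sigma = N * sigma_barns * 1e-24
Sigma = 3.4931e+22 * 137.1 * 1e-24
Sigma = 4.7890 /cm

4.7890


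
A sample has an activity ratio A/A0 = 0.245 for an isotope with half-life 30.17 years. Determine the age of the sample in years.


lambda = ln(2) / t_half = ln(2) / 30.17 = 0.02297472 /yr
t = -ln(A/A0) / lambda
t = -ln(0.245) / 0.02297472
t = 61.219 yr

61.219


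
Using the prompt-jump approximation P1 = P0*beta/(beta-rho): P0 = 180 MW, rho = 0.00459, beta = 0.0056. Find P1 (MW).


P1/P0 = beta / (beta - rho)
P1/P0 = 0.0056 / (0.0056 - 0.00459) = 5.544554
P1 = 180 * 5.544554 = 998.02 MW

998.02


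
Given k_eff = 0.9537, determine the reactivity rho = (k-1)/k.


rho = (k_eff - 1) / k_eff
rho = (0.9537 - 1) / 0.9537
rho = -0.048548

-0.048548


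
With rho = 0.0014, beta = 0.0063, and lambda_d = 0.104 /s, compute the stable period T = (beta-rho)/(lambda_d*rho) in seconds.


T = (beta - rho) / (lambda_d * rho)
T = (0.0063 - 0.0014) / (0.104 * 0.0014)
T = 33.654 s

33.654


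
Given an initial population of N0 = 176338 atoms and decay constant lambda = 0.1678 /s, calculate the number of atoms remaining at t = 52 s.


N = N0 * exp(-lambda * t)
N = 176338 * exp(-0.1678 * 52)
N = 28.633

28.633


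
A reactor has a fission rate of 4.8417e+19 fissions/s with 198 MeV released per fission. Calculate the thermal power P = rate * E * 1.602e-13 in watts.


P = fission_rate * E_MeV * 1.602e-13
P = 4.8417e+19 * 198 * 1.602e-13
P = 1.5358e+09 W

1.5358e+09


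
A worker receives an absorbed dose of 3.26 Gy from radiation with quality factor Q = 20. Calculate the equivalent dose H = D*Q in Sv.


H = D * Q
H = 3.26 * 20
H = 65.200 Sv

65.200


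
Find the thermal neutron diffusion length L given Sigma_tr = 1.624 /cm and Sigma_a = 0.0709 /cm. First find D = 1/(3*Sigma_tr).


D = 1 / (3 * Sigma_tr) = 1 / (3 * 1.624) = 0.2052545 cm
L = sqrt(D / Sigma_a)
L = sqrt(0.2052545 / 0.0709)
L = 1.7015 cm

1.7015


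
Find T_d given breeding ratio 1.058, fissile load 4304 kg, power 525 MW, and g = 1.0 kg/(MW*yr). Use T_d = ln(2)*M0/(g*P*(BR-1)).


Breeding gain G = BR - 1 = 1.058 - 1 = 0.058
Fissile production rate = g * P * G = 1.0 * 525 * 0.058 = 30.45 kg/yr
T_d = ln(2) * M0 / (g * P * G)
T_d = ln(2) * 4304 / 30.45 = 97.974 yr

97.974


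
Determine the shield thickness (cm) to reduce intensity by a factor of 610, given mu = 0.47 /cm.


x = ln(factor) / mu
x = ln(610) / 0.47
x = 13.646 cm

13.646


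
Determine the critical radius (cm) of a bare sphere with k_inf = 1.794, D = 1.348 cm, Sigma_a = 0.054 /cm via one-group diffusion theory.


L^2 = D / Sigma_a = 1.348 / 0.054 = 24.96296 cm^2
B_m^2 = (k_inf - 1) / L^2 = (1.794 - 1) / 24.96296 = 0.03180713 /cm^2
For a bare sphere: B_g = pi/R, so R_c = pi / sqrt(B_m^2)
R_c = pi / sqrt(0.03180713) = 17.615 cm

17.615


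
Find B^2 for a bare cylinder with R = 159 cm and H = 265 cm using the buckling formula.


B^2 = (2.405/R)^2 + (pi/H)^2
B^2 = (2.405/159)^2 + (pi/265)^2
B^2 = 3.6933e-04 /cm^2

3.6933e-04


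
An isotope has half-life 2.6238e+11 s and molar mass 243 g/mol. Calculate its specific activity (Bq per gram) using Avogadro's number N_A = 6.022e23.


lambda = ln(2) / t_half = ln(2) / 2.6238e+11 = 2.641768e-12 /s
SA = lambda * N_A / M
SA = 2.641768e-12 * 6.022e23 / 243
SA = 6.5468e+09 Bq/g

6.5468e+09


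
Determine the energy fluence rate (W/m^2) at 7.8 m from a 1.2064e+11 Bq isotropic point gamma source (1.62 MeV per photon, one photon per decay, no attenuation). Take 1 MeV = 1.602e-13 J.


psi = A * E * 1.602e-13 / (4*pi*r^2)
psi = 1.2064e+11 * 1.62 * 1.602e-13 / (4*pi*7.8^2)
psi = 4.0951e-05 W/m^2

4.0951e-05


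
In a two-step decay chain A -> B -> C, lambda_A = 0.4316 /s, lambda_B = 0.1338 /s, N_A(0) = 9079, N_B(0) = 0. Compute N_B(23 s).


N_B(t) = lambda_A * N_A0 / (lambda_B - lambda_A) * [exp(-lambda_A*t) - exp(-lambda_B*t)]
exp(-0.4316*23) = 4.884786e-05; exp(-0.1338*23) = 0.04607891
N_B = 0.4316 * 9079 / (0.1338 - 0.4316) * (4.884786e-05 - 0.04607891)
N_B = 605.67

605.67


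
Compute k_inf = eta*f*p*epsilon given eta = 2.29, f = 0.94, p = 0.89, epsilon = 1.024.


k_inf = eta * f * p * epsilon
k_inf = 2.29 * 0.94 * 0.89 * 1.024
k_inf = 1.9618

1.9618


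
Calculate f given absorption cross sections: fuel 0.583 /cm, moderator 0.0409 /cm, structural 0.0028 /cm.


f = Sigma_a_fuel / (Sigma_a_fuel + Sigma_a_mod + Sigma_a_other)
f = 0.583 / (0.583 + 0.0409 + 0.0028)
f = 0.93027

0.93027


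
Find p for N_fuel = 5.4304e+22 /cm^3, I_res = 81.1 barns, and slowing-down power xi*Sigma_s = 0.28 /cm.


p = exp(-N * I * 1e-24 / (xi*Sigma_s))
p = exp(-5.4304e+22 * 81.1 * 1e-24 / 0.28)
p = 1.4760e-07

1.4760e-07


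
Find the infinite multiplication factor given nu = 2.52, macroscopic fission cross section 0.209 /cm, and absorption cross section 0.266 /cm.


k_inf = nu * Sigma_f / Sigma_a
k_inf = 2.52 * 0.209 / 0.266
k_inf = 1.9800

1.9800


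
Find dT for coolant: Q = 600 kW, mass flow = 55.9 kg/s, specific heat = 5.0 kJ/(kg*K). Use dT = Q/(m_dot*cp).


dT = Q / (m_dot * cp)
dT = 600 / (55.9 * 5.0)
dT = 2.1467 C

2.1467


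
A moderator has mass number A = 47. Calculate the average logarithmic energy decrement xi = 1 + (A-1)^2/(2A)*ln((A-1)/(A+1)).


xi = 1 + (A-1)^2/(2A) * ln((A-1)/(A+1))
xi = 1 + (47-1)^2/(2*47) * ln((47-1)/(47 +1))
xi = 0.041956

0.041956


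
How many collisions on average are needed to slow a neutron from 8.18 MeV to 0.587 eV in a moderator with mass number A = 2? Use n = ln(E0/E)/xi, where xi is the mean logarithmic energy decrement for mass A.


xi = 1 + (A-1)^2/(2A)*ln((A-1)/(A+1)) = 0.7253469 (for A = 2)
n = ln(E0/E) / xi
n = ln(8.18e6 / 0.587) / 0.7253469
n = ln(1.393526e+07) / 0.7253469 = 22.679

22.679


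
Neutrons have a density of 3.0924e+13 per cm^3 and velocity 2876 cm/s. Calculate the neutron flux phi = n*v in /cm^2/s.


phi = n * v
phi = 3.0924e+13 * 2876
phi = 8.8937e+16 /cm^2/s

8.8937e+16


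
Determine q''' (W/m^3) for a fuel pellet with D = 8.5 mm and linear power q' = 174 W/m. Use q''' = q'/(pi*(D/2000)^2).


r = D / 2 / 1000 = 8.5 / 2 / 1000 = 0.00425 m
q''' = q' / (pi * r^2)
q''' = 174 / (pi * 0.00425^2)
q''' = 3.0663e+06 W/m^3

3.0663e+06


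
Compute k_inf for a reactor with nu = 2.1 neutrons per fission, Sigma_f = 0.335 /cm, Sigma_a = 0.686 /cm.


k_inf = nu * Sigma_f / Sigma_a
k_inf = 2.1 * 0.335 / 0.686
k_inf = 1.0255

1.0255


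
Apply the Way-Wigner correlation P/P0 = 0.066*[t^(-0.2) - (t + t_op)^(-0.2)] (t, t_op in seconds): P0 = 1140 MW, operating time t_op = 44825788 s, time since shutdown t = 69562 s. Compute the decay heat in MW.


P/P0 = 0.066 * [t^(-0.2) - (t + t_op)^(-0.2)]
P/P0 = 0.066 * [69562^(-0.2) - (69562 + 44825788)^(-0.2)]
P/P0 = 0.066 * [0.1075290 - 0.02948219] = 0.005151089
P = 1140 * 0.005151089 = 5.8722 MW

5.8722


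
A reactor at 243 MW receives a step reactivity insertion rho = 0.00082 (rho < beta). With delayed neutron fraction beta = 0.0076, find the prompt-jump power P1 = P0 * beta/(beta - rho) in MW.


P1/P0 = beta / (beta - rho)
P1/P0 = 0.0076 / (0.0076 - 0.00082) = 1.120944
P1 = 243 * 1.120944 = 272.39 MW

272.39


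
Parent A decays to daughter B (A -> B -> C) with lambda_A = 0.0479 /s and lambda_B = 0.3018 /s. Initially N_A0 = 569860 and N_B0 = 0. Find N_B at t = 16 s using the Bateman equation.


N_B(t) = lambda_A * N_A0 / (lambda_B - lambda_A) * [exp(-lambda_A*t) - exp(-lambda_B*t)]
exp(-0.0479*16) = 0.4646829; exp(-0.3018*16) = 0.007996111
N_B = 0.0479 * 569860 / (0.3018 - 0.0479) * (0.4646829 - 0.007996111)
N_B = 49098

49098


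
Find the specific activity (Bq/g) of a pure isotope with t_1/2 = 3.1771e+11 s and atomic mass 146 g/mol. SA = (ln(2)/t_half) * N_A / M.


lambda = ln(2) / t_half = ln(2) / 3.1771e+11 = 2.181698e-12 /s
SA = lambda * N_A / M
SA = 2.181698e-12 * 6.022e23 / 146
SA = 8.9988e+09 Bq/g

8.9988e+09


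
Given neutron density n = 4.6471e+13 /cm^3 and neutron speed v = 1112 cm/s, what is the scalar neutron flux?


phi = n * v
phi = 4.6471e+13 * 1112
phi = 5.1676e+16 /cm^2/s

5.1676e+16


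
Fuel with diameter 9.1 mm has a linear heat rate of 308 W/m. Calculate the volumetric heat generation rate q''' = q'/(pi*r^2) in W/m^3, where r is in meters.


r = D / 2 / 1000 = 9.1 / 2 / 1000 = 0.00455 m
q''' = q' / (pi * r^2)
q''' = 308 / (pi * 0.00455^2)
q''' = 4.7356e+06 W/m^3

4.7356e+06


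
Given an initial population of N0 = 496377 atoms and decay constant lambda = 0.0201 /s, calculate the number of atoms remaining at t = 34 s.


N = N0 * exp(-lambda * t)
N = 496377 * exp(-0.0201 * 34)
N = 250619

250619


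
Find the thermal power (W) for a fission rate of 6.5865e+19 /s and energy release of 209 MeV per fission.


P = fission_rate * E_MeV * 1.602e-13
P = 6.5865e+19 * 209 * 1.602e-13
P = 2.2053e+09 W

2.2053e+09


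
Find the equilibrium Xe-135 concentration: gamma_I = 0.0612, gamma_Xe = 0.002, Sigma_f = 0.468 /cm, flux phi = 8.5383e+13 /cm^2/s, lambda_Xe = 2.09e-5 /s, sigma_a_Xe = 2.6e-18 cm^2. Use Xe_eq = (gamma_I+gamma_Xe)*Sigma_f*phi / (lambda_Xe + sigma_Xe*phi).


Xe_eq = (gamma_I + gamma_Xe) * Sigma_f * phi / (lambda_Xe + sigma_Xe * phi)
Numerator = (0.0612 + 0.002) * 0.468 * 8.5383e+13 = 2.525424e+12
Denominator = 2.09e-5 + 2.6e-18 * 8.5383e+13 = 2.428958e-04
Xe_eq = 2.525424e+12 / 2.428958e-04 = 1.0397e+16 /cm^3

1.0397e+16


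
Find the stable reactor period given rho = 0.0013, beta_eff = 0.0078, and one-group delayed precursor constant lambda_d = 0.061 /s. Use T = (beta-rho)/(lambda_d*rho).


T = (beta - rho) / (lambda_d * rho)
T = (0.0078 - 0.0013) / (0.061 * 0.0013)
T = 81.967 s

81.967


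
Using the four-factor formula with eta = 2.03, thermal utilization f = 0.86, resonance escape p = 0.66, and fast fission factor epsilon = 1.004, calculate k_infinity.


k_inf = eta * f * p * epsilon
k_inf = 2.03 * 0.86 * 0.66 * 1.004
k_inf = 1.1568

1.1568


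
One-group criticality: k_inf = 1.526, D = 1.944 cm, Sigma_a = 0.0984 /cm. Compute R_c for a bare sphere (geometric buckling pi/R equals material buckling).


L^2 = D / Sigma_a = 1.944 / 0.0984 = 19.75610 cm^2
B_m^2 = (k_inf - 1) / L^2 = (1.526 - 1) / 19.75610 = 0.02662469 /cm^2
For a bare sphere: B_g = pi/R, so R_c = pi / sqrt(B_m^2)
R_c = pi / sqrt(0.02662469) = 19.253 cm

19.253


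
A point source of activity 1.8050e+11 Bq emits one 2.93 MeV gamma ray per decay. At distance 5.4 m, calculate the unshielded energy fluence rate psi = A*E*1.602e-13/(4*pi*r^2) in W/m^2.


psi = A * E * 1.602e-13 / (4*pi*r^2)
psi = 1.8050e+11 * 2.93 * 1.602e-13 / (4*pi*5.4^2)
psi = 2.3121e-04 W/m^2

2.3121e-04


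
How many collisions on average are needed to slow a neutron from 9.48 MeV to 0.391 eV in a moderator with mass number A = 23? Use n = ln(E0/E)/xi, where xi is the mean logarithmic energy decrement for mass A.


xi = 1 + (A-1)^2/(2A)*ln((A-1)/(A+1)) = 0.08448899 (for A = 23)
n = ln(E0/E) / xi
n = ln(9.48e6 / 0.391) / 0.08448899
n = ln(2.424552e+07) / 0.08448899 = 201.25

201.25


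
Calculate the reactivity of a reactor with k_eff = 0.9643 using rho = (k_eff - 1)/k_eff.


rho = (k_eff - 1) / k_eff
rho = (0.9643 - 1) / 0.9643
rho = -0.037022

-0.037022


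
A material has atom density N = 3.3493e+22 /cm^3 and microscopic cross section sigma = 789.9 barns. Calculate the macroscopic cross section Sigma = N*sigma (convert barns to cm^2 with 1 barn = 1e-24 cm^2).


Sigma = N * sigma_barns * 1e-24
Sigma = 3.3493e+22 * 789.9 * 1e-24
Sigma = 26.456 /cm

26.456


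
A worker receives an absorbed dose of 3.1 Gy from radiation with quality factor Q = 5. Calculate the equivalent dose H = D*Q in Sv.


H = D * Q
H = 3.1 * 5
H = 15.500 Sv

15.500


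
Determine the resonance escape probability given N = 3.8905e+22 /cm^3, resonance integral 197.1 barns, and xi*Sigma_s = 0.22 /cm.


p = exp(-N * I * 1e-24 / (xi*Sigma_s))
p = exp(-3.8905e+22 * 197.1 * 1e-24 / 0.22)
p = 7.2865e-16

7.2865e-16


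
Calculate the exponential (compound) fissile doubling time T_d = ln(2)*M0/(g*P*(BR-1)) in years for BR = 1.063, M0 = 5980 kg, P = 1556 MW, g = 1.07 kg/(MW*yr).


Breeding gain G = BR - 1 = 1.063 - 1 = 0.063
Fissile production rate = g * P * G = 1.07 * 1556 * 0.063 = 104.88996 kg/yr
T_d = ln(2) * M0 / (g * P * G)
T_d = ln(2) * 5980 / 104.88996 = 39.518 yr

39.518


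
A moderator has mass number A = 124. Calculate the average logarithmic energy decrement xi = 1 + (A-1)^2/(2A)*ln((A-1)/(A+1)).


xi = 1 + (A-1)^2/(2A) * ln((A-1)/(A+1))
xi = 1 + (124-1)^2/(2*124) * ln((124-1)/(124 +1))
xi = 0.016043

0.016043


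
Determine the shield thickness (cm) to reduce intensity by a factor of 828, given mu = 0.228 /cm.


x = ln(factor) / mu
x = ln(828) / 0.228
x = 29.469 cm

29.469


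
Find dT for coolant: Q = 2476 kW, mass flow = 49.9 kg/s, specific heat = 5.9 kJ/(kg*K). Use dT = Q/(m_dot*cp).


dT = Q / (m_dot * cp)
dT = 2476 / (49.9 * 5.9)
dT = 8.4100 C

8.4100


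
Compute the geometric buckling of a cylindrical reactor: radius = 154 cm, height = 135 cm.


B^2 = (2.405/R)^2 + (pi/H)^2
B^2 = (2.405/154)^2 + (pi/135)^2
B^2 = 7.8543e-04 /cm^2

7.8543e-04


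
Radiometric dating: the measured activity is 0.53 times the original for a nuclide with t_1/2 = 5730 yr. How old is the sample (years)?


lambda = ln(2) / t_half = ln(2) / 5730 = 1.209681e-04 /yr
t = -ln(A/A0) / lambda
t = -ln(0.53) / 1.209681e-04
t = 5248.3 yr

5248.3


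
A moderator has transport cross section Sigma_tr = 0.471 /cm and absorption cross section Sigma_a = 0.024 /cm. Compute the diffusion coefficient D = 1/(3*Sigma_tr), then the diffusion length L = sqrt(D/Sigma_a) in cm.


D = 1 / (3 * Sigma_tr) = 1 / (3 * 0.471) = 0.7077141 cm
L = sqrt(D / Sigma_a)
L = sqrt(0.7077141 / 0.024)
L = 5.4303 cm

5.4303


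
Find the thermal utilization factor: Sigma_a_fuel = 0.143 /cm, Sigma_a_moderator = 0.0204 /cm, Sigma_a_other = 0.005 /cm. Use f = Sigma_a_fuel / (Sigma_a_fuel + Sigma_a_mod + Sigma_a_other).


f = Sigma_a_fuel / (Sigma_a_fuel + Sigma_a_mod + Sigma_a_other)
f = 0.143 / (0.143 + 0.0204 + 0.005)
f = 0.84917

0.84917


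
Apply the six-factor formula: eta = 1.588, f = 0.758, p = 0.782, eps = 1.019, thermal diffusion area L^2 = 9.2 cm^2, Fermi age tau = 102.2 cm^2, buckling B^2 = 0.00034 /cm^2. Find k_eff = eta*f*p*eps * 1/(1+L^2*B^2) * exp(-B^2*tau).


k_inf = eta*f*p*eps = 1.588*0.758*0.782*1.019 = 0.9591812
P_TNL = 1/(1 + L^2*B^2) = 1/(1 + 9.2*0.00034) = 0.9968818
P_FNL = exp(-B^2*tau) = exp(-0.00034*102.2) = 0.9658488
k_eff = k_inf * P_TNL * P_FNL = 0.9591812 * 0.9968818 * 0.9658488
k_eff = 0.92354

0.92354


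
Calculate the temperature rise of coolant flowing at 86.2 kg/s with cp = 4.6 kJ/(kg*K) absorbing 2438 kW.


dT = Q / (m_dot * cp)
dT = 2438 / (86.2 * 4.6)
dT = 6.1485 C

6.1485


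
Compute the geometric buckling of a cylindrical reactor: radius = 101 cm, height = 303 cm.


B^2 = (2.405/R)^2 + (pi/H)^2
B^2 = (2.405/101)^2 + (pi/303)^2
B^2 = 6.7451e-04 /cm^2

6.7451e-04


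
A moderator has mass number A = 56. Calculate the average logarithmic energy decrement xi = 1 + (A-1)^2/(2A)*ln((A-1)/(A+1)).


xi = 1 + (A-1)^2/(2A) * ln((A-1)/(A+1))
xi = 1 + (56-1)^2/(2*56) * ln((56-1)/(56 +1))
xi = 0.035293

0.035293


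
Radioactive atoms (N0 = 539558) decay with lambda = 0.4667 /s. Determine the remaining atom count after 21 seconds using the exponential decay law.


N = N0 * exp(-lambda * t)
N = 539558 * exp(-0.4667 * 21)
N = 29.898

29.898


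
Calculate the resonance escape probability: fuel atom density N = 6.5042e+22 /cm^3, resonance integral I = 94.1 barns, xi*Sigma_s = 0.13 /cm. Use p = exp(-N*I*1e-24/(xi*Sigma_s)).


p = exp(-N * I * 1e-24 / (xi*Sigma_s))
p = exp(-6.5042e+22 * 94.1 * 1e-24 / 0.13)
p = 3.5747e-21

3.5747e-21


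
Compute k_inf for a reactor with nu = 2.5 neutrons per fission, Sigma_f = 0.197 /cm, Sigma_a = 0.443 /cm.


k_inf = nu * Sigma_f / Sigma_a
k_inf = 2.5 * 0.197 / 0.443
k_inf = 1.1117

1.1117


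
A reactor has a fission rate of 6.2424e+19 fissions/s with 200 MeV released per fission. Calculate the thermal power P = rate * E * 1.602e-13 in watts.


P = fission_rate * E_MeV * 1.602e-13
P = 6.2424e+19 * 200 * 1.602e-13
P = 2.0001e+09 W

2.0001e+09


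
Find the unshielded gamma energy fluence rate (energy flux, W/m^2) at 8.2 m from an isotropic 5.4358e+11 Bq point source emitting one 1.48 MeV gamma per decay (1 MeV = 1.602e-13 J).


psi = A * E * 1.602e-13 / (4*pi*r^2)
psi = 5.4358e+11 * 1.48 * 1.602e-13 / (4*pi*8.2^2)
psi = 1.5253e-04 W/m^2

1.5253e-04


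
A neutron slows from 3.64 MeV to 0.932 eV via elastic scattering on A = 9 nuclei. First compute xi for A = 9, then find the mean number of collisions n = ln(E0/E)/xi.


xi = 1 + (A-1)^2/(2A)*ln((A-1)/(A+1)) = 0.2066007 (for A = 9)
n = ln(E0/E) / xi
n = ln(3.64e6 / 0.932) / 0.2066007
n = ln(3.905579e+06) / 0.2066007 = 73.465

73.465


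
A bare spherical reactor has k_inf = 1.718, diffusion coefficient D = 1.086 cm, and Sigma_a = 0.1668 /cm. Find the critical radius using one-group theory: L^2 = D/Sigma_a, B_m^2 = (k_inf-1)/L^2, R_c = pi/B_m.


L^2 = D / Sigma_a = 1.086 / 0.1668 = 6.510791 cm^2
B_m^2 = (k_inf - 1) / L^2 = (1.718 - 1) / 6.510791 = 0.1102785 /cm^2
For a bare sphere: B_g = pi/R, so R_c = pi / sqrt(B_m^2)
R_c = pi / sqrt(0.1102785) = 9.4603 cm

9.4603


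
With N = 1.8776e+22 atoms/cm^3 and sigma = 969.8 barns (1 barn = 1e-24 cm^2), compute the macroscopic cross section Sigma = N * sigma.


Sigma = N * sigma_barns * 1e-24
Sigma = 1.8776e+22 * 969.8 * 1e-24
Sigma = 18.209 /cm

18.209


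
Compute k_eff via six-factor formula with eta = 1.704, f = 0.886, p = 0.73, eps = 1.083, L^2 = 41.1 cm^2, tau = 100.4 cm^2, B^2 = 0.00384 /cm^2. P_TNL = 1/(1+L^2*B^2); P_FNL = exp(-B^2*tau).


k_inf = eta*f*p*eps = 1.704*0.886*0.73*1.083 = 1.193589
P_TNL = 1/(1 + L^2*B^2) = 1/(1 + 41.1*0.00384) = 0.8636891
P_FNL = exp(-B^2*tau) = exp(-0.00384*100.4) = 0.6800860
k_eff = k_inf * P_TNL * P_FNL = 1.193589 * 0.8636891 * 0.6800860
k_eff = 0.70109

0.70109


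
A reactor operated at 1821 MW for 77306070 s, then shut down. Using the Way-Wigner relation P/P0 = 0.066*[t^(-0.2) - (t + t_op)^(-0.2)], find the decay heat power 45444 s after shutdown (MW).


P/P0 = 0.066 * [t^(-0.2) - (t + t_op)^(-0.2)]
P/P0 = 0.066 * [45444^(-0.2) - (45444 + 77306070)^(-0.2)]
P/P0 = 0.066 * [0.1170859 - 0.02644273] = 0.005982449
P = 1821 * 0.005982449 = 10.894 MW

10.894


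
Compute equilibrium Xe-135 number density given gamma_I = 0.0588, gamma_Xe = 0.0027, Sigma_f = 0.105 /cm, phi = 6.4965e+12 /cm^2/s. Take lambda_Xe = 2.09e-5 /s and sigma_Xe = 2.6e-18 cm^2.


Xe_eq = (gamma_I + gamma_Xe) * Sigma_f * phi / (lambda_Xe + sigma_Xe * phi)
Numerator = (0.0588 + 0.0027) * 0.105 * 6.4965e+12 = 4.195115e+10
Denominator = 2.09e-5 + 2.6e-18 * 6.4965e+12 = 3.779090e-05
Xe_eq = 4.195115e+10 / 3.779090e-05 = 1.1101e+15 /cm^3

1.1101e+15


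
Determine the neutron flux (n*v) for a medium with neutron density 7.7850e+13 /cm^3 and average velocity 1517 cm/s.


phi = n * v
phi = 7.7850e+13 * 1517
phi = 1.1810e+17 /cm^2/s

1.1810e+17


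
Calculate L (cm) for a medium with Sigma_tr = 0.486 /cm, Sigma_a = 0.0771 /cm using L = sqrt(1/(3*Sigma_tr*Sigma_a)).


D = 1 / (3 * Sigma_tr) = 1 / (3 * 0.486) = 0.6858711 cm
L = sqrt(D / Sigma_a)
L = sqrt(0.6858711 / 0.0771)
L = 2.9826 cm

2.9826


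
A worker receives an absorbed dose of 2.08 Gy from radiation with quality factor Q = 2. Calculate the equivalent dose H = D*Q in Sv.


H = D * Q
H = 2.08 * 2
H = 4.1600 Sv

4.1600


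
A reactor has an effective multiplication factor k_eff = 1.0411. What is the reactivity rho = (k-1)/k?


rho = (k_eff - 1) / k_eff
rho = (1.0411 - 1) / 1.0411
rho = 0.039477

0.039477


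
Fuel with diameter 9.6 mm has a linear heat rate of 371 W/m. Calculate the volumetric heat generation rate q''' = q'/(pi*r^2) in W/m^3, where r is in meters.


r = D / 2 / 1000 = 9.6 / 2 / 1000 = 0.0048 m
q''' = q' / (pi * r^2)
q''' = 371 / (pi * 0.0048^2)
q''' = 5.1256e+06 W/m^3

5.1256e+06


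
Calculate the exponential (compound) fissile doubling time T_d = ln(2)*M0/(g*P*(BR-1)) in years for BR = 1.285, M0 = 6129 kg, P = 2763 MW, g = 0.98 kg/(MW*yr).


Breeding gain G = BR - 1 = 1.285 - 1 = 0.285
Fissile production rate = g * P * G = 0.98 * 2763 * 0.285 = 771.7059 kg/yr
T_d = ln(2) * M0 / (g * P * G)
T_d = ln(2) * 6129 / 771.7059 = 5.5051 yr

5.5051


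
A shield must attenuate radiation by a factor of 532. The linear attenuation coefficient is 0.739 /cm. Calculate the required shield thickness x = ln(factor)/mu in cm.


x = ln(factor) / mu
x = ln(532) / 0.739
x = 8.4934 cm

8.4934


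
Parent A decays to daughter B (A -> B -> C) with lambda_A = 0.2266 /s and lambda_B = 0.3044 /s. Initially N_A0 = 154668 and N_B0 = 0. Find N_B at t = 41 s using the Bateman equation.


N_B(t) = lambda_A * N_A0 / (lambda_B - lambda_A) * [exp(-lambda_A*t) - exp(-lambda_B*t)]
exp(-0.2266*41) = 9.228767e-05; exp(-0.3044*41) = 3.800416e-06
N_B = 0.2266 * 154668 / (0.3044 - 0.2266) * (9.228767e-05 - 3.800416e-06)
N_B = 39.862

39.862


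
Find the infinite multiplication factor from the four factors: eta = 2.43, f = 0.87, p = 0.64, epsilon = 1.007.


k_inf = eta * f * p * epsilon
k_inf = 2.43 * 0.87 * 0.64 * 1.007
k_inf = 1.3625

1.3625


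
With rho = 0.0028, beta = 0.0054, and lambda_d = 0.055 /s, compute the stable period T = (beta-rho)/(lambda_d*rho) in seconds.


T = (beta - rho) / (lambda_d * rho)
T = (0.0054 - 0.0028) / (0.055 * 0.0028)
T = 16.883 s

16.883


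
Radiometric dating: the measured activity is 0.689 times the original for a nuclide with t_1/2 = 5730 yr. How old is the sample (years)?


lambda = ln(2) / t_half = ln(2) / 5730 = 1.209681e-04 /yr
t = -ln(A/A0) / lambda
t = -ln(0.689) / 1.209681e-04
t = 3079.4 yr

3079.4
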